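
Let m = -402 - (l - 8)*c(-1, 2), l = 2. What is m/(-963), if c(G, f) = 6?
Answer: 122/321 ≈ 0.38006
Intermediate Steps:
m = -366 (m = -402 - (2 - 8)*6 = -402 - (-6)*6 = -402 - 1*(-36) = -402 + 36 = -366)
m/(-963) = -366/(-963) = -366*(-1/963) = 122/321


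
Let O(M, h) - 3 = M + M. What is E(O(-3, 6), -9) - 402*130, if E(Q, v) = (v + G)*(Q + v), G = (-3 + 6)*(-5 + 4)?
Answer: -52116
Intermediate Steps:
G = -3 (G = 3*(-1) = -3)
O(M, h) = 3 + 2*M (O(M, h) = 3 + (M + M) = 3 + 2*M)
E(Q, v) = (-3 + v)*(Q + v) (E(Q, v) = (v - 3)*(Q + v) = (-3 + v)*(Q + v))
E(O(-3, 6), -9) - 402*130 = ((-9)**2 - 3*(3 + 2*(-3)) - 3*(-9) + (3 + 2*(-3))*(-9)) - 402*130 = (81 - 3*(3 - 6) + 27 + (3 - 6)*(-9)) - 52260 = (81 - 3*(-3) + 27 - 3*(-9)) - 52260 = (81 + 9 + 27 + 27) - 52260 = 144 - 52260 = -52116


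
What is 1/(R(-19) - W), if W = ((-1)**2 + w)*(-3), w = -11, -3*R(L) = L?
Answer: -3/71 ≈ -0.042253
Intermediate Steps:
R(L) = -L/3
W = 30 (W = ((-1)**2 - 11)*(-3) = (1 - 11)*(-3) = -10*(-3) = 30)
1/(R(-19) - W) = 1/(-1/3*(-19) - 1*30) = 1/(19/3 - 30) = 1/(-71/3) = -3/71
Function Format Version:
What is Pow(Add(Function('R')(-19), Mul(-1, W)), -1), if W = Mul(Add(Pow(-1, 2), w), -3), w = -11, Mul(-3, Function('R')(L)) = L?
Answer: Rational(-3, 71) ≈ -0.042253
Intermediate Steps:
Function('R')(L) = Mul(Rational(-1, 3), L)
W = 30 (W = Mul(Add(Pow(-1, 2), -11), -3) = Mul(Add(1, -11), -3) = Mul(-10, -3) = 30)
Pow(Add(Function('R')(-19), Mul(-1, W)), -1) = Pow(Add(Mul(Rational(-1, 3), -19), Mul(-1, 30)), -1) = Pow(Add(Rational(19, 3), -30), -1) = Pow(Rational(-71, 3), -1) = Rational(-3, 71)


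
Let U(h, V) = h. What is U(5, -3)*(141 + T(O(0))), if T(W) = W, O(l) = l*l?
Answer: 705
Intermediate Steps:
O(l) = l²
U(5, -3)*(141 + T(O(0))) = 5*(141 + 0²) = 5*(141 + 0) = 5*141 = 705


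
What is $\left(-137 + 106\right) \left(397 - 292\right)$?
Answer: $-3255$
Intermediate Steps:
$\left(-137 + 106\right) \left(397 - 292\right) = \left(-31\right) 105 = -3255$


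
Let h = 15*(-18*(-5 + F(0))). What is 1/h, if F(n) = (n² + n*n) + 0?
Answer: 1/1350 ≈ 0.00074074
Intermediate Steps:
F(n) = 2*n² (F(n) = (n² + n²) + 0 = 2*n² + 0 = 2*n²)
h = 1350 (h = 15*(-18*(-5 + 2*0²)) = 15*(-18*(-5 + 2*0)) = 15*(-18*(-5 + 0)) = 15*(-18*(-5)) = 15*90 = 1350)
1/h = 1/1350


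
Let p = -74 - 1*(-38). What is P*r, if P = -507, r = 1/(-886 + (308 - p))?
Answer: 507/542 ≈ 0.93542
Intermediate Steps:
p = -36 (p = -74 + 38 = -36)
r = -1/542 (r = 1/(-886 + (308 - 1*(-36))) = 1/(-886 + (308 + 36)) = 1/(-886 + 344) = 1/(-542) = -1/542 ≈ -0.0018450)
P*r = -507*(-1/542) = 507/542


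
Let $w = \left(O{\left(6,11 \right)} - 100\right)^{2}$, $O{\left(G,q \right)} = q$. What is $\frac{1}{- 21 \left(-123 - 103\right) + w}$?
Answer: $\frac{1}{12667} \approx 7.8945 \cdot 10^{-5}$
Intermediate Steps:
$w = 7921$ ($w = \left(11 - 100\right)^{2} = \left(-89\right)^{2} = 7921$)
$\frac{1}{- 21 \left(-123 - 103\right) + w} = \frac{1}{- 21 \left(-123 - 103\right) + 7921} = \frac{1}{\left(-21\right) \left(-226\right) + 7921} = \frac{1}{4746 + 7921} = \frac{1}{12667}$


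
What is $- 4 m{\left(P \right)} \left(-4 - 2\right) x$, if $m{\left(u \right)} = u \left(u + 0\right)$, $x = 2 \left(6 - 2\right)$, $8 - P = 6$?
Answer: $768$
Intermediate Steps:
$P = 2$ ($P = 8 - 6 = 2$)
$x = 8$ ($x = 2 \cdot 4 = 8$)
$m{\left(u \right)} = u^{2}$ ($m{\left(u \right)} = u u = u^{2}$)
$- 4 m{\left(P \right)} \left(-4 - 2\right) x = - 4 \cdot 2^{2} \left(-4 - 2\right) 8 = \left(-4\right) 4 \left(-6\right) 8 = \left(-16\right) \left(-6\right) 8 = 96 \cdot 8 = 768$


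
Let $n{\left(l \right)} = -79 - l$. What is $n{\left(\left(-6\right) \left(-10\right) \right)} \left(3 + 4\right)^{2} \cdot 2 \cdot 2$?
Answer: $-27244$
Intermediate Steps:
$n{\left(\left(-6\right) \left(-10\right) \right)} \left(3 + 4\right)^{2} \cdot 2 \cdot 2 = \left(-79 - \left(-6\right) \left(-10\right)\right) \left(3 + 4\right)^{2} \cdot 2 \cdot 2 = \left(-79 - 60\right) 7^{2} \cdot 4 = \left(-79 - 60\right) 49 \cdot 4 = \left(-139\right) 196 = -27244$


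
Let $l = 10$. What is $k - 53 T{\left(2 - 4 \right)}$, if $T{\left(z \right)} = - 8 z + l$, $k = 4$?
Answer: $-1374$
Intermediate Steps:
$T{\left(z \right)} = 10 - 8 z$ ($T{\left(z \right)} = - 8 z + 10 = 10 - 8 z$)
$k - 53 T{\left(2 - 4 \right)} = 4 - 53 \left(10 - 8 \left(2 - 4\right)\right) = 4 - 53 \left(10 - -16\right) = 4 - 53 \left(10 + 16\right) = 4 - 1378 = -1374$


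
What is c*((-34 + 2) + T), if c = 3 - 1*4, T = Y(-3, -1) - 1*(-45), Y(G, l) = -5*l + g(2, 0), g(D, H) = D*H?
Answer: -18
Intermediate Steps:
Y(G, l) = -5*l (Y(G, l) = -5*l + 2*0 = -5*l + 0 = -5*l)
T = 50 (T = -5*(-1) - 1*(-45) = 5 + 45 = 50)
c = -1 (c = 3 - 4 = -1)
c*((-34 + 2) + T) = -((-34 + 2) + 50) = -(-32 + 50) = -1*18 = -18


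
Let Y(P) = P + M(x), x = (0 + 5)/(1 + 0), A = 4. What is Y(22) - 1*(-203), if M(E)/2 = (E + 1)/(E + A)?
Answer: 679/3 ≈ 226.33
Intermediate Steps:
x = 5 (x = 5/1 = 5*1 = 5)
M(E) = 2*(1 + E)/(4 + E) (M(E) = 2*((E + 1)/(E + 4)) = 2*((1 + E)/(4 + E)) = 2*(1 + E)/(4 + E))
Y(P) = 4/3 + P (Y(P) = P + 2*(1 + 5)/(4 + 5) = P + 2*6/9 = P + 2*(⅑)*6 = P + 4/3 = 4/3 + P)
Y(22) - 1*(-203) = (4/3 + 22) - 1*(-203) = 70/3 + 203 = 679/3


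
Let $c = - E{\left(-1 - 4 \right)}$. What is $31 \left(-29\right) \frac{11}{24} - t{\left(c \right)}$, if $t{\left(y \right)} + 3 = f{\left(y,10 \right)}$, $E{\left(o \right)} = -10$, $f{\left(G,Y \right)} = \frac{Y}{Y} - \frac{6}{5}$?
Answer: $- \frac{49061}{120} \approx -408.84$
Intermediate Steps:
$f{\left(G,Y \right)} = - \frac{1}{5}$ ($f{\left(G,Y \right)} = 1 - \frac{6}{5} = - \frac{1}{5}$)
$c = 10$ ($c = \left(-1\right) \left(-10\right) = 10$)
$t{\left(y \right)} = - \frac{16}{5}$ ($t{\left(y \right)} = -3 - \frac{1}{5} = - \frac{16}{5}$)
$31 \left(-29\right) \frac{11}{24} - t{\left(c \right)} = 31 \left(-29\right) \frac{11}{24} - - \frac{16}{5} = - 899 \cdot 11 \cdot \frac{1}{24} + \frac{16}{5} = \left(-899\right) \frac{11}{24} + \frac{16}{5} = - \frac{9889}{24} + \frac{16}{5} = - \frac{49061}{120}$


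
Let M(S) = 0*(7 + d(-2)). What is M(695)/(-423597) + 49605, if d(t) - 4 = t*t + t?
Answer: 49605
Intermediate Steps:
d(t) = 4 + t + t² (d(t) = 4 + (t*t + t) = 4 + (t² + t) = 4 + (t + t²) = 4 + t + t²)
M(S) = 0 (M(S) = 0*(7 + (4 - 2 + (-2)²)) = 0*(7 + (4 - 2 + 4)) = 0*(7 + 6) = 0*13 = 0)
M(695)/(-423597) + 49605 = 0/(-423597) + 49605 = 0*(-1/423597) + 49605 = 0 + 49605 = 49605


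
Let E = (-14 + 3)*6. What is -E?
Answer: 66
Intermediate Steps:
E = -66 (E = -11*6 = -66)
-E = -1*(-66) = 66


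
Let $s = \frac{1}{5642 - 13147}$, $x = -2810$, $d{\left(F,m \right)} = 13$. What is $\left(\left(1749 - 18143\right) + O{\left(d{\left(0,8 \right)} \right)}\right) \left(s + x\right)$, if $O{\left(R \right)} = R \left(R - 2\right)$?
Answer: $\frac{342718167801}{7505} \approx 4.5665 \cdot 10^{7}$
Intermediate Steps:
$O{\left(R \right)} = R \left(-2 + R\right)$
$s = - \frac{1}{7505}$ ($s = \frac{1}{-7505} = - \frac{1}{7505} \approx -0.00013324$)
$\left(\left(1749 - 18143\right) + O{\left(d{\left(0,8 \right)} \right)}\right) \left(s + x\right) = \left(\left(1749 - 18143\right) + 13 \left(-2 + 13\right)\right) \left(- \frac{1}{7505} - 2810\right) = \left(-16394 + 13 \cdot 11\right) \left(- \frac{21089051}{7505}\right) = \left(-16394 + 143\right) \left(- \frac{21089051}{7505}\right) = \left(-16251\right) \left(- \frac{21089051}{7505}\right) = \frac{342718167801}{7505}$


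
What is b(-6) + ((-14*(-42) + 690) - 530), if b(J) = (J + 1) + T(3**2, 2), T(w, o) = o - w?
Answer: 736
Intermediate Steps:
b(J) = -6 + J (b(J) = (J + 1) + (2 - 1*3**2) = (1 + J) + (2 - 1*9) = (1 + J) + (2 - 9) = (1 + J) - 7 = -6 + J)
b(-6) + ((-14*(-42) + 690) - 530) = (-6 - 6) + ((-14*(-42) + 690) - 530) = -12 + ((588 + 690) - 530) = -12 + (1278 - 530) = -12 + 748 = 736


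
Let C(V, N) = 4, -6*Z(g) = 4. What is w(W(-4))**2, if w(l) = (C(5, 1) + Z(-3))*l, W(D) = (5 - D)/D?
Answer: 225/4 ≈ 56.250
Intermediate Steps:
Z(g) = -2/3 (Z(g) = -1/6*4 = -2/3)
W(D) = (5 - D)/D
w(l) = 10*l/3 (w(l) = (4 - 2/3)*l = 10*l/3)
w(W(-4))**2 = (10*((5 - 1*(-4))/(-4))/3)**2 = (10*(-(5 + 4)/4)/3)**2 = (10*(-1/4*9)/3)**2 = ((10/3)*(-9/4))**2 = (-15/2)**2 = 225/4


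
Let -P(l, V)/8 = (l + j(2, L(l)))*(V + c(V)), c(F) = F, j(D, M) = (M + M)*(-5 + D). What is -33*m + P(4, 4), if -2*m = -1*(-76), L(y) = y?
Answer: 2534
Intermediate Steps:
j(D, M) = 2*M*(-5 + D) (j(D, M) = (2*M)*(-5 + D) = 2*M*(-5 + D))
m = -38 (m = -(-1)*(-76)/2 = -½*76 = -38)
P(l, V) = 80*V*l (P(l, V) = -8*(l + 2*l*(-5 + 2))*(V + V) = -8*(l + 2*l*(-3))*2*V = -8*(l - 6*l)*2*V = -8*(-5*l)*2*V = -(-80)*V*l = 80*V*l)
-33*m + P(4, 4) = -33*(-38) + 80*4*4 = 1254 + 1280 = 2534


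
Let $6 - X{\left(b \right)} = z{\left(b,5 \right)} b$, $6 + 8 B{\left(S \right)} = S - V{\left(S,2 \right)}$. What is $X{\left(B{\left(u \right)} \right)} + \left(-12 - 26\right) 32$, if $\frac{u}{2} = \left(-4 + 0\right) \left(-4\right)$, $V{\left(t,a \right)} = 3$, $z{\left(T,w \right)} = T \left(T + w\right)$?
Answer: $- \frac{652847}{512} \approx -1275.1$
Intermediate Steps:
$u = 32$ ($u = 2 \left(-4 + 0\right) \left(-4\right) = 2 \left(\left(-4\right) \left(-4\right)\right) = 2 \cdot 16 = 32$)
$B{\left(S \right)} = - \frac{9}{8} + \frac{S}{8}$ ($B{\left(S \right)} = - \frac{3}{4} + \frac{S - 3}{8} = - \frac{3}{4} + \frac{-3 + S}{8} = - \frac{3}{4} + \left(- \frac{3}{8} + \frac{S}{8}\right) = - \frac{9}{8} + \frac{S}{8}$)
$X{\left(b \right)} = 6 - b^{2} \left(5 + b\right)$ ($X{\left(b \right)} = 6 - b \left(b + 5\right) b = 6 - b \left(5 + b\right) b = 6 - b^{2} \left(5 + b\right)$)
$X{\left(B{\left(u \right)} \right)} + \left(-12 - 26\right) 32 = \left(6 - \left(- \frac{9}{8} + \frac{1}{8} \cdot 32\right)^{2} \left(5 + \left(- \frac{9}{8} + \frac{1}{8} \cdot 32\right)\right)\right) + \left(-12 - 26\right) 32 = \left(6 - \left(- \frac{9}{8} + 4\right)^{2} \left(5 + \left(- \frac{9}{8} + 4\right)\right)\right) - 1216 = \left(6 - \left(\frac{23}{8}\right)^{2} \left(5 + \frac{23}{8}\right)\right) - 1216 = \left(6 - \frac{529}{64} \cdot \frac{63}{8}\right) - 1216 = \left(6 - \frac{33327}{512}\right) - 1216 = - \frac{30255}{512} - 1216 = - \frac{652847}{512}$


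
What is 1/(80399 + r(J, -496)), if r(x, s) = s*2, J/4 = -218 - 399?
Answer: 1/79407 ≈ 1.2593e-5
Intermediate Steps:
J = -2468 (J = 4*(-218 - 399) = 4*(-617) = -2468)
r(x, s) = 2*s
1/(80399 + r(J, -496)) = 1/(80399 + 2*(-496)) = 1/(80399 - 992) = 1/79407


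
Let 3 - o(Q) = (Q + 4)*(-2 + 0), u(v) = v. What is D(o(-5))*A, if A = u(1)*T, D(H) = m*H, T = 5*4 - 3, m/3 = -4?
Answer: -204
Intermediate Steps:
m = -12 (m = 3*(-4) = -12)
o(Q) = 11 + 2*Q (o(Q) = 3 - (Q + 4)*(-2 + 0) = 3 - (4 + Q)*(-2) = 3 - (-8 - 2*Q) = 3 + (8 + 2*Q) = 11 + 2*Q)
T = 17 (T = 20 - 3 = 17)
D(H) = -12*H
A = 17 (A = 1*17 = 17)
D(o(-5))*A = -12*(11 + 2*(-5))*17 = -12*(11 - 10)*17 = -12*1*17 = -12*17 = -204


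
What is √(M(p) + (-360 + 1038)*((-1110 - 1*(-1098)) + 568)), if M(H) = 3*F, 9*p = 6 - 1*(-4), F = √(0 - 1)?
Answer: √(376968 + 3*I) ≈ 613.98 + 0.002*I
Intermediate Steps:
F = I (F = √(-1) = I ≈ 1.0*I)
p = 10/9 (p = (6 - 1*(-4))/9 = (6 + 4)/9 = (⅑)*10 = 10/9 ≈ 1.1111)
M(H) = 3*I
√(M(p) + (-360 + 1038)*((-1110 - 1*(-1098)) + 568)) = √(3*I + (-360 + 1038)*((-1110 - 1*(-1098)) + 568)) = √(3*I + 678*((-1110 + 1098) + 568)) = √(3*I + 678*(-12 + 568)) = √(3*I + 678*556) = √(3*I + 376968) = √(376968 + 3*I)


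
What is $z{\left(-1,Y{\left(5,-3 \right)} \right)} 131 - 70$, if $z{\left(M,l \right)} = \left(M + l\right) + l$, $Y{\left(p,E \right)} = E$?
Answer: $-987$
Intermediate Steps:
$z{\left(M,l \right)} = M + 2 l$
$z{\left(-1,Y{\left(5,-3 \right)} \right)} 131 - 70 = \left(-1 + 2 \left(-3\right)\right) 131 - 70 = \left(-1 - 6\right) 131 - 70 = \left(-7\right) 131 - 70 = -917 - 70 = -987$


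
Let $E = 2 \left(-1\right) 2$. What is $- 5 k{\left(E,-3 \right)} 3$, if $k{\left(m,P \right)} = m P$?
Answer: $-180$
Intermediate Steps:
$E = -4$ ($E = \left(-2\right) 2 = -4$)
$k{\left(m,P \right)} = P m$
$- 5 k{\left(E,-3 \right)} 3 = - 5 \left(\left(-3\right) \left(-4\right)\right) 3 = \left(-5\right) 12 \cdot 3 = \left(-60\right) 3 = -180$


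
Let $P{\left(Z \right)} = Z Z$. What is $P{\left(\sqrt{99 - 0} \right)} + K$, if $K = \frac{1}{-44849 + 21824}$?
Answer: $\frac{2279474}{23025} \approx 99.0$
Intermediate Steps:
$P{\left(Z \right)} = Z^{2}$
$K = - \frac{1}{23025}$ ($K = \frac{1}{-23025} = - \frac{1}{23025} \approx -4.3431 \cdot 10^{-5}$)
$P{\left(\sqrt{99 - 0} \right)} + K = \left(\sqrt{99 - 0}\right)^{2} - \frac{1}{23025} = \left(\sqrt{99 + \left(-3 + 3\right)}\right)^{2} - \frac{1}{23025} = \left(\sqrt{99 + 0}\right)^{2} - \frac{1}{23025} = \left(\sqrt{99}\right)^{2} - \frac{1}{23025} = \left(3 \sqrt{11}\right)^{2} - \frac{1}{23025} = 99 - \frac{1}{23025} = \frac{2279474}{23025}$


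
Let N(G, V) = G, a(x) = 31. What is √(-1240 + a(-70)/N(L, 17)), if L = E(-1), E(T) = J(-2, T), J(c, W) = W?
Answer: I*√1271 ≈ 35.651*I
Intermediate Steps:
E(T) = T
L = -1
√(-1240 + a(-70)/N(L, 17)) = √(-1240 + 31/(-1)) = √(-1240 + 31*(-1)) = √(-1240 - 31) = √(-1271) = I*√1271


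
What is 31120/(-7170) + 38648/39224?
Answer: -11794309/3515451 ≈ -3.3550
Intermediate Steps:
31120/(-7170) + 38648/39224 = 31120*(-1/7170) + 38648*(1/39224) = -3112/717 + 4831/4903 = -11794309/3515451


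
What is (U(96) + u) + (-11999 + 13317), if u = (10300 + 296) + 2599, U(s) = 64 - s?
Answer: 14481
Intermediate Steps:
u = 13195 (u = 10596 + 2599 = 13195)
(U(96) + u) + (-11999 + 13317) = ((64 - 1*96) + 13195) + (-11999 + 13317) = ((64 - 96) + 13195) + 1318 = (-32 + 13195) + 1318 = 13163 + 1318 = 14481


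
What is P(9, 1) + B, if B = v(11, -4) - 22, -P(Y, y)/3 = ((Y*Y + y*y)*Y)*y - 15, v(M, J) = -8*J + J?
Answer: -2163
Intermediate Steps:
v(M, J) = -7*J
P(Y, y) = 45 - 3*Y*y*(Y² + y²) (P(Y, y) = -3*(((Y*Y + y*y)*Y)*y - 15) = -3*(((Y² + y²)*Y)*y - 15) = -3*((Y*(Y² + y²))*y - 15) = -3*(Y*y*(Y² + y²) - 15) = -3*(-15 + Y*y*(Y² + y²)) = 45 - 3*Y*y*(Y² + y²))
B = 6 (B = -7*(-4) - 22 = 28 - 22 = 6)
P(9, 1) + B = (45 - 3*9*1³ - 3*1*9³) + 6 = (45 - 3*9*1 - 3*1*729) + 6 = (45 - 27 - 2187) + 6 = -2169 + 6 = -2163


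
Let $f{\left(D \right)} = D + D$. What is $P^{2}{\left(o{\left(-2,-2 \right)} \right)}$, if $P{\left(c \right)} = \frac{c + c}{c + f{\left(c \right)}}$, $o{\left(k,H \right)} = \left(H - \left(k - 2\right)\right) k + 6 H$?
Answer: $\frac{4}{9} \approx 0.44444$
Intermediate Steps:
$f{\left(D \right)} = 2 D$
$o{\left(k,H \right)} = 6 H + k \left(2 + H - k\right)$ ($o{\left(k,H \right)} = \left(H - \left(-2 + k\right)\right) k + 6 H = \left(2 + H - k\right) k + 6 H = k \left(2 + H - k\right) + 6 H = 6 H + k \left(2 + H - k\right)$)
$P{\left(c \right)} = \frac{2}{3}$ ($P{\left(c \right)} = \frac{c + c}{c + 2 c} = \frac{2 c}{3 c} = 2 c \frac{1}{3 c} = \frac{2}{3}$)
$P^{2}{\left(o{\left(-2,-2 \right)} \right)} = \left(\frac{2}{3}\right)^{2} = \frac{4}{9}$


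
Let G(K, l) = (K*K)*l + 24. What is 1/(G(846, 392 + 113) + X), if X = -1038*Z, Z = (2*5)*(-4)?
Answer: 1/361478124 ≈ 2.7664e-9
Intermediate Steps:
G(K, l) = 24 + l*K² (G(K, l) = K²*l + 24 = l*K² + 24 = 24 + l*K²)
Z = -40 (Z = 10*(-4) = -40)
X = 41520 (X = -1038*(-40) = 41520)
1/(G(846, 392 + 113) + X) = 1/((24 + (392 + 113)*846²) + 41520) = 1/((24 + 505*715716) + 41520) = 1/((24 + 361436580) + 41520) = 1/(361436604 + 41520) = 1/361478124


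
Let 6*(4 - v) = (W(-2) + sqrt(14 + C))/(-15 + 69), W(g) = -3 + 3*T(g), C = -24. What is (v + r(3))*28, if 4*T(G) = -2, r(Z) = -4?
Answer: 7/18 - 7*I*sqrt(10)/81 ≈ 0.38889 - 0.27328*I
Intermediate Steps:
T(G) = -1/2 (T(G) = (1/4)*(-2) = -1/2)
W(g) = -9/2 (W(g) = -3 + 3*(-1/2) = -3 - 3/2 = -9/2)
v = 289/72 - I*sqrt(10)/324 (v = 4 - (-9/2 + sqrt(14 - 24))/(6*(-15 + 69)) = 4 - (-9/2 + sqrt(-10))/(6*54) = 4 - (-9/2 + I*sqrt(10))/(6*54) = 4 - (-1/12 + I*sqrt(10)/54)/6 = 4 + (1/72 - I*sqrt(10)/324) = 289/72 - I*sqrt(10)/324 ≈ 4.0139 - 0.0097601*I)
(v + r(3))*28 = ((289/72 - I*sqrt(10)/324) - 4)*28 = (1/72 - I*sqrt(10)/324)*28 = 7/18 - 7*I*sqrt(10)/81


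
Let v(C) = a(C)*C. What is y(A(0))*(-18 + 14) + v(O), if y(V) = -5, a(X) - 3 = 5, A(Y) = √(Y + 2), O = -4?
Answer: -12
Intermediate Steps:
A(Y) = √(2 + Y)
a(X) = 8 (a(X) = 3 + 5 = 8)
v(C) = 8*C
y(A(0))*(-18 + 14) + v(O) = -5*(-18 + 14) + 8*(-4) = -5*(-4) - 32 = 20 - 32 = -12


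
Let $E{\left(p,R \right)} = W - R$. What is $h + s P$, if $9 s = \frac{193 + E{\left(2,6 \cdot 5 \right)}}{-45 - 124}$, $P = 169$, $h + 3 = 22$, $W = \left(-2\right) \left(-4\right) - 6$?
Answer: $\frac{2}{3} \approx 0.66667$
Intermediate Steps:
$W = 2$ ($W = 8 - 6 = 2$)
$h = 19$ ($h = -3 + 22 = 19$)
$E{\left(p,R \right)} = 2 - R$
$s = - \frac{55}{507}$ ($s = \frac{\left(193 + \left(2 - 6 \cdot 5\right)\right) \frac{1}{-45 - 124}}{9} = \frac{\left(193 + \left(2 - 30\right)\right) \frac{1}{-169}}{9} = \frac{\left(193 + \left(2 - 30\right)\right) \left(- \frac{1}{169}\right)}{9} = \frac{\left(193 - 28\right) \left(- \frac{1}{169}\right)}{9} = \frac{165 \left(- \frac{1}{169}\right)}{9} = \frac{1}{9} \left(- \frac{165}{169}\right) = - \frac{55}{507} \approx -0.10848$)
$h + s P = 19 - \frac{55}{3} = \frac{2}{3}$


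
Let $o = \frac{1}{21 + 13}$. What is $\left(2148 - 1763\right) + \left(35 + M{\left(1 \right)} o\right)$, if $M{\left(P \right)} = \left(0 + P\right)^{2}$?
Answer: $\frac{14281}{34} \approx 420.03$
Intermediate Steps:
$o = \frac{1}{34} \approx 0.029412$
$M{\left(P \right)} = P^{2}$
$\left(2148 - 1763\right) + \left(35 + M{\left(1 \right)} o\right) = \left(2148 - 1763\right) + \left(35 + 1^{2} \cdot \frac{1}{34}\right) = 385 + \left(35 + 1 \cdot \frac{1}{34}\right) = 385 + \left(35 + \frac{1}{34}\right) = 385 + \frac{1191}{34} = \frac{14281}{34}$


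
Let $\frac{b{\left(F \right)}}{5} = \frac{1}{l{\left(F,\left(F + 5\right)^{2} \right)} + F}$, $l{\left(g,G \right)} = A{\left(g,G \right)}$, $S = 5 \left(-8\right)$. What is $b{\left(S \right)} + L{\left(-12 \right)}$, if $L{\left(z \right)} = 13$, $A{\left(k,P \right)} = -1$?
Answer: $\frac{528}{41} \approx 12.878$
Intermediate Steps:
$S = -40$
$l{\left(g,G \right)} = -1$
$b{\left(F \right)} = \frac{5}{-1 + F}$
$b{\left(S \right)} + L{\left(-12 \right)} = \frac{5}{-1 - 40} + 13 = \frac{5}{-41} + 13 = 5 \left(- \frac{1}{41}\right) + 13 = - \frac{5}{41} + 13 = \frac{528}{41}$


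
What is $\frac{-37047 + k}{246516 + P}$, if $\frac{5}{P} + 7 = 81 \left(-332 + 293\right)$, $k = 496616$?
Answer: $\frac{1454995454}{780469651} \approx 1.8643$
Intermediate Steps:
$P = - \frac{5}{3166}$ ($P = \frac{5}{-7 + 81 \left(-332 + 293\right)} = \frac{5}{-7 + 81 \left(-39\right)} = \frac{5}{-7 - 3159} = \frac{5}{-3166} = 5 \left(- \frac{1}{3166}\right) = - \frac{5}{3166} \approx -0.0015793$)
$\frac{-37047 + k}{246516 + P} = \frac{-37047 + 496616}{246516 - \frac{5}{3166}} = \frac{459569}{\frac{780469651}{3166}} = 459569 \cdot \frac{3166}{780469651} = \frac{1454995454}{780469651}$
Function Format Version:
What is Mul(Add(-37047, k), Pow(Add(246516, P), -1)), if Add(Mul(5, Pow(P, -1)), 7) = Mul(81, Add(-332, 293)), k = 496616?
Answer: Rational(1454995454, 780469651) ≈ 1.8643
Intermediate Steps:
P = Rational(-5, 3166) (P = Mul(5, Pow(Add(-7, Mul(81, Add(-332, 293))), -1)) = Mul(5, Pow(Add(-7, Mul(81, -39)), -1)) = Mul(5, Pow(Add(-7, -3159), -1)) = Mul(5, Pow(-3166, -1)) = Mul(5, Rational(-1, 3166)) = Rational(-5, 3166) ≈ -0.0015793)
Mul(Add(-37047, k), Pow(Add(246516, P), -1)) = Mul(Add(-37047, 496616), Pow(Add(246516, Rational(-5, 3166)), -1)) = Mul(459569, Pow(Rational(780469651, 3166), -1)) = Mul(459569, Rational(3166, 780469651)) = Rational(1454995454, 780469651)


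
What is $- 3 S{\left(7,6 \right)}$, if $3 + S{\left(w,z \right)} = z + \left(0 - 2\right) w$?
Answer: $33$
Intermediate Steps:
$S{\left(w,z \right)} = -3 + z - 2 w$ ($S{\left(w,z \right)} = -3 + \left(z + \left(0 - 2\right) w\right) = -3 - \left(- z + 2 w\right) = -3 + z - 2 w$)
$- 3 S{\left(7,6 \right)} = - 3 \left(-3 + 6 - 14\right) = \left(-3\right) \left(-11\right) = 33$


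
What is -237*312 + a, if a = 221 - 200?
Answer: -73923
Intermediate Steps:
a = 21
-237*312 + a = -237*312 + 21 = -73944 + 21 = -73923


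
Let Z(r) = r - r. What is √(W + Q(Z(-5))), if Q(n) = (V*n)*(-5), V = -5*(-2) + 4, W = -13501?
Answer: I*√13501 ≈ 116.19*I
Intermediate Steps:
Z(r) = 0
V = 14 (V = 10 + 4 = 14)
Q(n) = -70*n (Q(n) = (14*n)*(-5) = -70*n)
√(W + Q(Z(-5))) = √(-13501 - 70*0) = √(-13501 + 0) = √(-13501) = I*√13501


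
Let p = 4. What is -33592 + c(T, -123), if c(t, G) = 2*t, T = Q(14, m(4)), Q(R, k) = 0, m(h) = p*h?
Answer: -33592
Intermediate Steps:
m(h) = 4*h
T = 0
-33592 + c(T, -123) = -33592 + 2*0 = -33592 + 0 = -33592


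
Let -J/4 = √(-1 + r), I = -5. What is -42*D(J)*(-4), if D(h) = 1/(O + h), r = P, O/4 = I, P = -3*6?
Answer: -105/22 + 21*I*√19/22 ≈ -4.7727 + 4.1608*I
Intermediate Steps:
P = -18
O = -20 (O = 4*(-5) = -20)
r = -18
J = -4*I*√19 (J = -4*√(-1 - 18) = -4*I*√19 ≈ -17.436*I)
D(h) = 1/(-20 + h)
-42*D(J)*(-4) = -42/(-20 - 4*I*√19)*(-4) = 168/(-20 - 4*I*√19)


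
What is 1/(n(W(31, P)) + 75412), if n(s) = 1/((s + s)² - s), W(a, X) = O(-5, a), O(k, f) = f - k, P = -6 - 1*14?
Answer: 5148/388220977 ≈ 1.3260e-5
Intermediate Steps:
P = -20 (P = -6 - 14 = -20)
W(a, X) = 5 + a (W(a, X) = a - 1*(-5) = a + 5 = 5 + a)
n(s) = 1/(-s + 4*s²) (n(s) = 1/((2*s)² - s) = 1/(4*s² - s) = 1/(-s + 4*s²))
1/(n(W(31, P)) + 75412) = 1/(1/((5 + 31)*(-1 + 4*(5 + 31))) + 75412) = 1/(1/(36*(-1 + 4*36)) + 75412) = 1/(1/(36*(-1 + 144)) + 75412) = 1/((1/36)/143 + 75412) = 1/((1/36)*(1/143) + 75412) = 1/(1/5148 + 75412) = 1/(388220977/5148) = 5148/388220977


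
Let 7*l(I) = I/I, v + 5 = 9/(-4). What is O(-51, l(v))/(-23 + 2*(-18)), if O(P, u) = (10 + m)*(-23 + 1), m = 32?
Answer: 924/59 ≈ 15.661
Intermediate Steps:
v = -29/4 (v = -5 + 9/(-4) = -5 + 9*(-1/4) = -5 - 9/4 = -29/4 ≈ -7.2500)
l(I) = 1/7 (l(I) = (I/I)/7 = (1/7)*1 = 1/7)
O(P, u) = -924 (O(P, u) = (10 + 32)*(-23 + 1) = 42*(-22) = -924)
O(-51, l(v))/(-23 + 2*(-18)) = -924/(-23 + 2*(-18)) = -924/(-23 - 36) = -924/(-59) = -924*(-1/59) = 924/59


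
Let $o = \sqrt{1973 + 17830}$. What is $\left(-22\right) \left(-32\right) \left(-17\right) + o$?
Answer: $-11968 + \sqrt{19803} \approx -11827.0$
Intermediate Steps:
$o = \sqrt{19803} \approx 140.72$
$\left(-22\right) \left(-32\right) \left(-17\right) + o = \left(-22\right) \left(-32\right) \left(-17\right) + \sqrt{19803} = 704 \left(-17\right) + \sqrt{19803} = -11968 + \sqrt{19803}$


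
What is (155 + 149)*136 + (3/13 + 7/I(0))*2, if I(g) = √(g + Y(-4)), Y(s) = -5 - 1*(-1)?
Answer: 537478/13 - 7*I ≈ 41344.0 - 7.0*I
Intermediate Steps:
Y(s) = -4 (Y(s) = -5 + 1 = -4)
I(g) = √(-4 + g) (I(g) = √(g - 4) = √(-4 + g))
(155 + 149)*136 + (3/13 + 7/I(0))*2 = (155 + 149)*136 + (3/13 + 7/(√(-4 + 0)))*2 = 304*136 + (3*(1/13) + 7/(√(-4)))*2 = 41344 + (3/13 + 7/((2*I)))*2 = 41344 + (3/13 + 7*(-I/2))*2 = 41344 + (3/13 - 7*I/2)*2 = 41344 + (6/13 - 7*I) = 537478/13 - 7*I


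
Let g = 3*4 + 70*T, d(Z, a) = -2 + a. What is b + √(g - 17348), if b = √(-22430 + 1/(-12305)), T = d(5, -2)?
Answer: I*(√3396194163055 + 49220*√1101)/12305 ≈ 282.49*I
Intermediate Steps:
T = -4 (T = -2 - 2 = -4)
b = I*√3396194163055/12305 (b = √(-22430 - 1/12305) = √(-276001151/12305) = I*√3396194163055/12305 ≈ 149.77*I)
g = -268 (g = 3*4 + 70*(-4) = 12 - 280 = -268)
b + √(g - 17348) = I*√3396194163055/12305 + √(-268 - 17348) = I*√3396194163055/12305 + √(-17616) = I*√3396194163055/12305 + 4*I*√1101 = 4*I*√1101 + I*√3396194163055/12305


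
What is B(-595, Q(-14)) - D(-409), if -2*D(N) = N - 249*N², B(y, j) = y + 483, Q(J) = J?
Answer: -20826801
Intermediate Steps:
B(y, j) = 483 + y
D(N) = -N/2 + 249*N²/2 (D(N) = -(N - 249*N²)/2 = -N/2 + 249*N²/2)
B(-595, Q(-14)) - D(-409) = (483 - 595) - (-409)*(-1 + 249*(-409))/2 = -112 - (-409)*(-1 - 101841)/2 = -112 - (-409)*(-101842)/2 = -112 - 1*20826689 = -112 - 20826689 = -20826801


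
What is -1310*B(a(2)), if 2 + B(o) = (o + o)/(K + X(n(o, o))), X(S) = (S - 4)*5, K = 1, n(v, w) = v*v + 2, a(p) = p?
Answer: 23580/11 ≈ 2143.6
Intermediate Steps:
n(v, w) = 2 + v**2 (n(v, w) = v**2 + 2 = 2 + v**2)
X(S) = -20 + 5*S (X(S) = (-4 + S)*5 = -20 + 5*S)
B(o) = -2 + 2*o/(-9 + 5*o**2) (B(o) = -2 + (o + o)/(1 + (-20 + 5*(2 + o**2))) = -2 + (2*o)/(1 + (-20 + (10 + 5*o**2))) = -2 + (2*o)/(1 + (-10 + 5*o**2)) = -2 + (2*o)/(-9 + 5*o**2) = -2 + 2*o/(-9 + 5*o**2))
-1310*B(a(2)) = -2620*(9 + 2 - 5*2**2)/(-9 + 5*2**2) = -2620*(9 + 2 - 5*4)/(-9 + 5*4) = -2620*(9 + 2 - 20)/(-9 + 20) = -2620*(-9)/11 = -1310*(-18/11) = 23580/11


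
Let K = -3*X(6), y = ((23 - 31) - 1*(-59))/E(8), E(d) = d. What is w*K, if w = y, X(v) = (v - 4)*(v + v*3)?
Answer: -918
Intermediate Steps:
X(v) = 4*v*(-4 + v) (X(v) = (-4 + v)*(v + 3*v) = (-4 + v)*(4*v) = 4*v*(-4 + v))
y = 51/8 (y = ((23 - 31) - 1*(-59))/8 = (-8 + 59)*(⅛) = 51*(⅛) = 51/8 ≈ 6.3750)
w = 51/8 ≈ 6.3750
K = -144 (K = -12*6*(-4 + 6) = -12*6*2 = -3*48 = -144)
w*K = (51/8)*(-144) = -918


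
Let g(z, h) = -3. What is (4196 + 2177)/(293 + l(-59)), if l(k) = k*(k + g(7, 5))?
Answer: 6373/3951 ≈ 1.6130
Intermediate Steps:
l(k) = k*(-3 + k) (l(k) = k*(k - 3) = k*(-3 + k))
(4196 + 2177)/(293 + l(-59)) = (4196 + 2177)/(293 - 59*(-3 - 59)) = 6373/(293 - 59*(-62)) = 6373/(293 + 3658) = 6373/3951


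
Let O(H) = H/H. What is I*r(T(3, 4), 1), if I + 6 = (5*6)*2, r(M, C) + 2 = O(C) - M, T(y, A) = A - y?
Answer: -108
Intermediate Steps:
O(H) = 1
r(M, C) = -1 - M (r(M, C) = -2 + (1 - M) = -1 - M)
I = 54 (I = -6 + (5*6)*2 = -6 + 30*2 = -6 + 60 = 54)
I*r(T(3, 4), 1) = 54*(-1 - (4 - 1*3)) = 54*(-1 - (4 - 3)) = 54*(-1 - 1*1) = 54*(-1 - 1) = 54*(-2) = -108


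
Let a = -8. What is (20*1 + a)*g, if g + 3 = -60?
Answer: -756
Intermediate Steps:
g = -63 (g = -3 - 60 = -63)
(20*1 + a)*g = (20*1 - 8)*(-63) = (20 - 8)*(-63) = 12*(-63) = -756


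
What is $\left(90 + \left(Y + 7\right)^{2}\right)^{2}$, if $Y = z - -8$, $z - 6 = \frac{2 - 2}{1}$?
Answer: $281961$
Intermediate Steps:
$z = 6$ ($z = 6 + \frac{2 - 2}{1} = 6 + \left(2 - 2\right) 1 = 6 + 0 \cdot 1 = 6 + 0 = 6$)
$Y = 14$ ($Y = 6 - -8 = 6 + 8 = 14$)
$\left(90 + \left(Y + 7\right)^{2}\right)^{2} = \left(90 + \left(14 + 7\right)^{2}\right)^{2} = \left(90 + 21^{2}\right)^{2} = \left(90 + 441\right)^{2} = 531^{2} = 281961$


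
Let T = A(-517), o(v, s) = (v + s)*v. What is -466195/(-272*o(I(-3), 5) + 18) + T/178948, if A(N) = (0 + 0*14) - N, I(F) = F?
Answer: -758398271/2684220 ≈ -282.54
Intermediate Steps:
o(v, s) = v*(s + v) (o(v, s) = (s + v)*v = v*(s + v))
A(N) = -N (A(N) = (0 + 0) - N = 0 - N = -N)
T = 517 (T = -1*(-517) = 517)
-466195/(-272*o(I(-3), 5) + 18) + T/178948 = -466195/(-(-816)*(5 - 3) + 18) + 517/178948 = -466195/(-(-816)*2 + 18) + 517*(1/178948) = -466195/(-272*(-6) + 18) + 47/16268 = -466195/(1632 + 18) + 47/16268 = -466195/1650 + 47/16268 = -466195*1/1650 + 47/16268 = -93239/330 + 47/16268 = -758398271/2684220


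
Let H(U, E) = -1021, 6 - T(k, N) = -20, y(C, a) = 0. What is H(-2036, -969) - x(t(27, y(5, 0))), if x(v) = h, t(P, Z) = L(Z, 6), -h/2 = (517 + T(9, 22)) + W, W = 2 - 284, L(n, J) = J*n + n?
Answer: -499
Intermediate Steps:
L(n, J) = n + J*n
T(k, N) = 26 (T(k, N) = 6 - 1*(-20) = 6 + 20 = 26)
W = -282
h = -522 (h = -2*((517 + 26) - 282) = -2*(543 - 282) = -2*261 = -522)
t(P, Z) = 7*Z (t(P, Z) = Z*(1 + 6) = Z*7 = 7*Z)
x(v) = -522
H(-2036, -969) - x(t(27, y(5, 0))) = -1021 - 1*(-522) = -1021 + 522 = -499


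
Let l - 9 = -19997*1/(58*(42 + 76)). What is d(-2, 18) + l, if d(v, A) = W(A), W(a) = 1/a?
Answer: 377813/61596 ≈ 6.1337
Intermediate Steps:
d(v, A) = 1/A
l = 41599/6844 (l = 9 - 19997*1/(58*(42 + 76)) = 9 - 19997/(118*58) = 9 - 19997/6844 = 41599/6844 ≈ 6.0782)
d(-2, 18) + l = 1/18 + 41599/6844 = 377813/61596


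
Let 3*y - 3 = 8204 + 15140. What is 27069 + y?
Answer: 104554/3 ≈ 34851.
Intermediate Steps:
y = 23347/3 (y = 1 + (8204 + 15140)/3 = 1 + (⅓)*23344 = 1 + 23344/3 = 23347/3 ≈ 7782.3)
27069 + y = 27069 + 23347/3 = 104554/3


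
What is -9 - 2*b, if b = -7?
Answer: 5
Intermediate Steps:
-9 - 2*b = -9 - 2*(-7) = -9 + 14 = 5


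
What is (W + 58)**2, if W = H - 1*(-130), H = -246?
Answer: 3364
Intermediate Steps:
W = -116 (W = -246 - 1*(-130) = -246 + 130 = -116)
(W + 58)**2 = (-116 + 58)**2 = (-58)**2 = 3364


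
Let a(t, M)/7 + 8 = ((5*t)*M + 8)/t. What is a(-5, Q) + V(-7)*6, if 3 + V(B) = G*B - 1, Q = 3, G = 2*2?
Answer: -771/5 ≈ -154.20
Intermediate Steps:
G = 4
a(t, M) = -56 + 7*(8 + 5*M*t)/t (a(t, M) = -56 + 7*(((5*t)*M + 8)/t) = -56 + 7*((5*M*t + 8)/t) = -56 + 7*((8 + 5*M*t)/t) = -56 + 7*(8 + 5*M*t)/t)
V(B) = -4 + 4*B (V(B) = -3 + (4*B - 1) = -3 + (-1 + 4*B) = -4 + 4*B)
a(-5, Q) + V(-7)*6 = (-56 + 35*3 + 56/(-5)) + (-4 + 4*(-7))*6 = (-56 + 105 + 56*(-⅕)) + (-4 - 28)*6 = (-56 + 105 - 56/5) - 32*6 = 189/5 - 192 = -771/5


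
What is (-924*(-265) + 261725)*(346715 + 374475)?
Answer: 365344036150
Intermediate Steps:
(-924*(-265) + 261725)*(346715 + 374475) = (244860 + 261725)*721190 = 506585*721190 = 365344036150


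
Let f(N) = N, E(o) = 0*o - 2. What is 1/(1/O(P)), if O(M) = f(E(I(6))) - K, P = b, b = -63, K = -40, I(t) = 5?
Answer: 38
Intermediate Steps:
E(o) = -2 (E(o) = 0 - 2 = -2)
P = -63
O(M) = 38 (O(M) = -2 - 1*(-40) = -2 + 40 = 38)
1/(1/O(P)) = 1/(1/38) = 38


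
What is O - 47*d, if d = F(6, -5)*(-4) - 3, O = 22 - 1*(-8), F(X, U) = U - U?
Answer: 171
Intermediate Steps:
F(X, U) = 0
O = 30 (O = 22 + 8 = 30)
d = -3 (d = 0*(-4) - 3 = 0 - 3 = -3)
O - 47*d = 30 - 47*(-3) = 30 + 141 = 171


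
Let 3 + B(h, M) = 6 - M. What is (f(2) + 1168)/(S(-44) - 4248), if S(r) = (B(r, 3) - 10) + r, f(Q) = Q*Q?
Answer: -586/2151 ≈ -0.27243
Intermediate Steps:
B(h, M) = 3 - M (B(h, M) = -3 + (6 - M) = 3 - M)
f(Q) = Q²
S(r) = -10 + r (S(r) = ((3 - 1*3) - 10) + r = ((3 - 3) - 10) + r = (0 - 10) + r = -10 + r)
(f(2) + 1168)/(S(-44) - 4248) = (2² + 1168)/((-10 - 44) - 4248) = (4 + 1168)/(-54 - 4248) = 1172/(-4302) = 1172*(-1/4302) = -586/2151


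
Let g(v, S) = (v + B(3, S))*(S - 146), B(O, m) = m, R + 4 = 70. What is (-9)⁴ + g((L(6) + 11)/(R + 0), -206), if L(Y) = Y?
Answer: 236947/3 ≈ 78982.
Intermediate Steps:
R = 66 (R = -4 + 70 = 66)
g(v, S) = (-146 + S)*(S + v) (g(v, S) = (v + S)*(S - 146) = (S + v)*(-146 + S) = (-146 + S)*(S + v))
(-9)⁴ + g((L(6) + 11)/(R + 0), -206) = (-9)⁴ + ((-206)² - 146*(-206) - 146*(6 + 11)/(66 + 0) - 206*(6 + 11)/(66 + 0)) = 6561 + (42436 + 30076 - 2482/66 - 3502/66) = 6561 + (42436 + 30076 - 146*17/66 - 206*17/66) = 6561 + (42436 + 30076 - 1241/33 - 1751/33) = 6561 + 217264/3 = 236947/3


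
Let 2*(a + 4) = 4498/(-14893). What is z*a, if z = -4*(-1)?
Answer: -247284/14893 ≈ -16.604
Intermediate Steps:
a = -61821/14893 (a = -4 + (4498/(-14893))/2 = -4 + (4498*(-1/14893))/2 = -4 + (1/2)*(-4498/14893) = -4 - 2249/14893 = -61821/14893 ≈ -4.1510)
z = 4
z*a = 4*(-61821/14893) = -247284/14893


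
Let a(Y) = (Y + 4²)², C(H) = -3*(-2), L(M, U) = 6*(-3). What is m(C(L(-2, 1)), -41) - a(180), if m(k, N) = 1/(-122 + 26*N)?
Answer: -45638209/1188 ≈ -38416.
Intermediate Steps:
L(M, U) = -18
C(H) = 6
a(Y) = (16 + Y)² (a(Y) = (Y + 16)² = (16 + Y)²)
m(C(L(-2, 1)), -41) - a(180) = 1/(2*(-61 + 13*(-41))) - (16 + 180)² = 1/(2*(-61 - 533)) - 1*196² = (½)/(-594) - 1*38416 = (½)*(-1/594) - 38416 = -1/1188 - 38416 = -45638209/1188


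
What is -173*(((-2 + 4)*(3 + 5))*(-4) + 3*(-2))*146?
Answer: 1768060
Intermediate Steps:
-173*(((-2 + 4)*(3 + 5))*(-4) + 3*(-2))*146 = -173*((2*8)*(-4) - 6)*146 = -173*(16*(-4) - 6)*146 = -173*(-64 - 6)*146 = -173*(-70)*146 = 12110*146 = 1768060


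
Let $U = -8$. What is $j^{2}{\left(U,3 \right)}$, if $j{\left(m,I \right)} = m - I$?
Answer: $121$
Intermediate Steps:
$j^{2}{\left(U,3 \right)} = \left(-8 - 3\right)^{2} = \left(-11\right)^{2} = 121$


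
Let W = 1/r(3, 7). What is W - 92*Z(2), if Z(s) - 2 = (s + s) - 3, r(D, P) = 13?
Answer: -3587/13 ≈ -275.92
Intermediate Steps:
Z(s) = -1 + 2*s (Z(s) = 2 + ((s + s) - 3) = 2 + (2*s - 3) = 2 + (-3 + 2*s) = -1 + 2*s)
W = 1/13 ≈ 0.076923
W - 92*Z(2) = 1/13 - 92*(-1 + 2*2) = 1/13 - 92*(-1 + 4) = 1/13 - 92*3 = 1/13 - 276 = -3587/13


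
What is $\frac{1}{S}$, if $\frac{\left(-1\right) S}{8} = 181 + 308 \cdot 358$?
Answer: $- \frac{1}{883560} \approx -1.1318 \cdot 10^{-6}$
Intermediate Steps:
$S = -883560$ ($S = - 8 \left(181 + 308 \cdot 358\right) = - 8 \left(181 + 110264\right) = \left(-8\right) 110445 = -883560$)
$\frac{1}{S} = \frac{1}{-883560} = - \frac{1}{883560}$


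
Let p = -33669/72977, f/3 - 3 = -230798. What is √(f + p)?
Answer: I*√3687397459504278/72977 ≈ 832.1*I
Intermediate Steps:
f = -692385 (f = 9 + 3*(-230798) = 9 - 692394 = -692385)
p = -33669/72977 (p = -33669*1/72977 = -33669/72977 ≈ -0.46136)
√(f + p) = √(-692385 - 33669/72977) = √(-50528213814/72977) = I*√3687397459504278/72977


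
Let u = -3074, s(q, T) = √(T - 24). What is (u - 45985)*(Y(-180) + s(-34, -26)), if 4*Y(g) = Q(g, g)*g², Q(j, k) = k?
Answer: 71528022000 - 245295*I*√2 ≈ 7.1528e+10 - 3.469e+5*I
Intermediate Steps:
Y(g) = g³/4 (Y(g) = (g*g²)/4 = g³/4)
s(q, T) = √(-24 + T)
(u - 45985)*(Y(-180) + s(-34, -26)) = (-3074 - 45985)*((¼)*(-180)³ + √(-24 - 26)) = -49059*((¼)*(-5832000) + √(-50)) = -49059*(-1458000 + 5*I*√2) = 71528022000 - 245295*I*√2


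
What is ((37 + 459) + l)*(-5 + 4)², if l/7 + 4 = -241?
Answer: -1219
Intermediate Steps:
l = -1715 (l = -28 + 7*(-241) = -28 - 1687 = -1715)
((37 + 459) + l)*(-5 + 4)² = ((37 + 459) - 1715)*(-5 + 4)² = (496 - 1715)*(-1)² = -1219*1 = -1219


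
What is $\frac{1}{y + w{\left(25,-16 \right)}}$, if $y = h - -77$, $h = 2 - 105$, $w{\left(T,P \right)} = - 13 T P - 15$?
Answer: $\frac{1}{5159} \approx 0.00019384$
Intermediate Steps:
$w{\left(T,P \right)} = -15 - 13 P T$ ($w{\left(T,P \right)} = - 13 P T - 15 = -15 - 13 P T$)
$h = -103$ ($h = 2 - 105 = -103$)
$y = -26$ ($y = -103 - -77 = -103 + 77 = -26$)
$\frac{1}{y + w{\left(25,-16 \right)}} = \frac{1}{-26 - \left(15 - 5200\right)} = \frac{1}{-26 + \left(-15 + 5200\right)} = \frac{1}{-26 + 5185} = \frac{1}{5159}$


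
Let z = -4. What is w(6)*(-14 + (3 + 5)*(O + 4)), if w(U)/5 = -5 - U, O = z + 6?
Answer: -1870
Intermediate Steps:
O = 2 (O = -4 + 6 = 2)
w(U) = -25 - 5*U (w(U) = 5*(-5 - U) = -25 - 5*U)
w(6)*(-14 + (3 + 5)*(O + 4)) = (-25 - 5*6)*(-14 + (3 + 5)*(2 + 4)) = (-25 - 30)*(-14 + 8*6) = -55*(-14 + 48) = -55*34 = -1870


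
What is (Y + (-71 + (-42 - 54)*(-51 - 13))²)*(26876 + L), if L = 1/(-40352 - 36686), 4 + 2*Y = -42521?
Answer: 152635566090587171/154076 ≈ 9.9065e+11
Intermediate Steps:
Y = -42525/2 (Y = -2 + (½)*(-42521) = -2 - 42521/2 = -42525/2 ≈ -21263.)
L = -1/77038 (L = 1/(-77038) = -1/77038 ≈ -1.2981e-5)
(Y + (-71 + (-42 - 54)*(-51 - 13))²)*(26876 + L) = (-42525/2 + (-71 + (-42 - 54)*(-51 - 13))²)*(26876 - 1/77038) = (-42525/2 + (-71 - 96*(-64))²)*(2070473287/77038) = (-42525/2 + (-71 + 6144)²)*(2070473287/77038) = (-42525/2 + 6073²)*(2070473287/77038) = (-42525/2 + 36881329)*(2070473287/77038) = (73720133/2)*(2070473287/77038) = 152635566090587171/154076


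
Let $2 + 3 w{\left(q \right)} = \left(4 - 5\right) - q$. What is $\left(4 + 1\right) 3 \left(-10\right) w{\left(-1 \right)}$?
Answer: $100$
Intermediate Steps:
$w{\left(q \right)} = -1 - \frac{q}{3}$ ($w{\left(q \right)} = - \frac{2}{3} + \frac{\left(4 - 5\right) - q}{3} = - \frac{2}{3} + \frac{-1 - q}{3} = - \frac{2}{3} - \left(\frac{1}{3} + \frac{q}{3}\right) = -1 - \frac{q}{3}$)
$\left(4 + 1\right) 3 \left(-10\right) w{\left(-1 \right)} = \left(4 + 1\right) 3 \left(-10\right) \left(-1 - - \frac{1}{3}\right) = 5 \cdot 3 \left(-10\right) \left(-1 + \frac{1}{3}\right) = 15 \left(-10\right) \left(- \frac{2}{3}\right) = \left(-150\right) \left(- \frac{2}{3}\right) = 100$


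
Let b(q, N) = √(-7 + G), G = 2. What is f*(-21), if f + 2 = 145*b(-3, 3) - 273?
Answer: 5775 - 3045*I*√5 ≈ 5775.0 - 6808.8*I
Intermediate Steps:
b(q, N) = I*√5 (b(q, N) = √(-7 + 2) = √(-5) = I*√5)
f = -275 + 145*I*√5 (f = -2 + (145*(I*√5) - 273) = -2 + (145*I*√5 - 273) = -2 + (-273 + 145*I*√5) = -275 + 145*I*√5 ≈ -275.0 + 324.23*I)
f*(-21) = (-275 + 145*I*√5)*(-21) = 5775 - 3045*I*√5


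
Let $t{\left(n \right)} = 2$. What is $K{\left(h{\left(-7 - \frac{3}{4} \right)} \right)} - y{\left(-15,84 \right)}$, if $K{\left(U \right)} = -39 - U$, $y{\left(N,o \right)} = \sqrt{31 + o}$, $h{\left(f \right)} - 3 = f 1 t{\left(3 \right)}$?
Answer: $- \frac{53}{2} - \sqrt{115} \approx -37.224$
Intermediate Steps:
$h{\left(f \right)} = 3 + 2 f$ ($h{\left(f \right)} = 3 + f 1 \cdot 2 = 3 + f 2 = 3 + 2 f$)
$K{\left(h{\left(-7 - \frac{3}{4} \right)} \right)} - y{\left(-15,84 \right)} = \left(-39 - \left(3 + 2 \left(-7 - \frac{3}{4}\right)\right)\right) - \sqrt{31 + 84} = \left(-39 - \left(3 + 2 \left(-7 - \frac{3}{4}\right)\right)\right) - \sqrt{115} = \left(-39 - \left(3 + 2 \left(- \frac{31}{4}\right)\right)\right) - \sqrt{115} = \left(-39 - \left(3 - \frac{31}{2}\right)\right) - \sqrt{115} = \left(-39 - - \frac{25}{2}\right) - \sqrt{115} = \left(-39 + \frac{25}{2}\right) - \sqrt{115} = - \frac{53}{2} - \sqrt{115}$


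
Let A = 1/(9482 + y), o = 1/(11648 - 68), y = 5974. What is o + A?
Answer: 751/4971680 ≈ 0.00015106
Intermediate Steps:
o = 1/11580 ≈ 8.6356e-5
A = 1/15456 (A = 1/(9482 + 5974) = 1/15456 ≈ 6.4700e-5)
o + A = 1/11580 + 1/15456 = 751/4971680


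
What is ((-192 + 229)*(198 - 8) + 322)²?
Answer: 54051904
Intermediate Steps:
((-192 + 229)*(198 - 8) + 322)² = (37*190 + 322)² = (7030 + 322)² = 7352² = 54051904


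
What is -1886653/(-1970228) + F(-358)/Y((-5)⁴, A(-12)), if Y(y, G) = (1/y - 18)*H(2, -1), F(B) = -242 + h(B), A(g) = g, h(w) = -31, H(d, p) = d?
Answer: 27044005121/3166156396 ≈ 8.5416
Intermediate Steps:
F(B) = -273 (F(B) = -242 - 31 = -273)
Y(y, G) = -36 + 2/y (Y(y, G) = (1/y - 18)*2 = (-18 + 1/y)*2 = -36 + 2/y)
-1886653/(-1970228) + F(-358)/Y((-5)⁴, A(-12)) = -1886653/(-1970228) - 273/(-36 + 2/((-5)⁴)) = -1886653*(-1/1970228) - 273/(-36 + 2/625) = 1886653/1970228 - 273/(-36 + 2*(1/625)) = 1886653/1970228 - 273/(-36 + 2/625) = 1886653/1970228 - 273/(-22498/625) = 1886653/1970228 - 273*(-625/22498) = 1886653/1970228 + 24375/3214 = 27044005121/3166156396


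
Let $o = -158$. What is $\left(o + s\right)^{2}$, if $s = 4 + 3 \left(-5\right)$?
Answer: $28561$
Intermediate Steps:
$s = -11$ ($s = 4 - 15 = -11$)
$\left(o + s\right)^{2} = \left(-158 - 11\right)^{2} = \left(-169\right)^{2} = 28561$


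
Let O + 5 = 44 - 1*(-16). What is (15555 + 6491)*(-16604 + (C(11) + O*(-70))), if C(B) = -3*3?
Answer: -451127298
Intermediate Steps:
O = 55 (O = -5 + (44 - 1*(-16)) = -5 + (44 + 16) = -5 + 60 = 55)
C(B) = -9
(15555 + 6491)*(-16604 + (C(11) + O*(-70))) = (15555 + 6491)*(-16604 + (-9 + 55*(-70))) = 22046*(-16604 + (-9 - 3850)) = 22046*(-16604 - 3859) = 22046*(-20463) = -451127298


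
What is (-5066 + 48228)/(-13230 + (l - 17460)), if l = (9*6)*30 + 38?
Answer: -21581/14516 ≈ -1.4867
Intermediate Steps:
l = 1658 (l = 54*30 + 38 = 1620 + 38 = 1658)
(-5066 + 48228)/(-13230 + (l - 17460)) = (-5066 + 48228)/(-13230 + (1658 - 17460)) = 43162/(-13230 - 15802) = 43162/(-29032) = 43162*(-1/29032) = -21581/14516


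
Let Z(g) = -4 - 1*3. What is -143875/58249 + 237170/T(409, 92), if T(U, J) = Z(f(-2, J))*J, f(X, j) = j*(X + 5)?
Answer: -6953785415/18756178 ≈ -370.75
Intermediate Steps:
f(X, j) = j*(5 + X)
Z(g) = -7 (Z(g) = -4 - 3 = -7)
T(U, J) = -7*J
-143875/58249 + 237170/T(409, 92) = -143875/58249 + 237170/((-7*92)) = -143875*1/58249 + 237170/(-644) = -143875/58249 + 237170*(-1/644) = -143875/58249 - 118585/322 = -6953785415/18756178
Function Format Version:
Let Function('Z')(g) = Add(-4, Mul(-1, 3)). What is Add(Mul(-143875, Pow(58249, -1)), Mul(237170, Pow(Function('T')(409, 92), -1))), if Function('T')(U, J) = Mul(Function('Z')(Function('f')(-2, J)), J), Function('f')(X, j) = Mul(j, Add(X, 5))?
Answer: Rational(-6953785415, 18756178) ≈ -370.75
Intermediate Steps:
Function('f')(X, j) = Mul(j, Add(5, X))
Function('Z')(g) = -7 (Function('Z')(g) = Add(-4, -3) = -7)
Function('T')(U, J) = Mul(-7, J)
Add(Mul(-143875, Pow(58249, -1)), Mul(237170, Pow(Function('T')(409, 92), -1))) = Add(Mul(-143875, Pow(58249, -1)), Mul(237170, Pow(Mul(-7, 92), -1))) = Add(Mul(-143875, Rational(1, 58249)), Mul(237170, Pow(-644, -1))) = Add(Rational(-143875, 58249), Mul(237170, Rational(-1, 644))) = Add(Rational(-143875, 58249), Rational(-118585, 322)) = Rational(-6953785415, 18756178)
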